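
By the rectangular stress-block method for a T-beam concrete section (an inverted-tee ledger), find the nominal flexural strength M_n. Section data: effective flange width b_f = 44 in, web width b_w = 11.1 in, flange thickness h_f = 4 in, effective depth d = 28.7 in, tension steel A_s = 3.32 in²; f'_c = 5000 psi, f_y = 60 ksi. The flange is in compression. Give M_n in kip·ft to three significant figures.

M_n ≈ 468 kip·ft

Tension: T = A_s f_y = 3.32 × 60 = 199.2 kips.
Try a within the flange: a = T/(0.85 f'_c b_f) = 199.2/(0.85 × 5 × 44) = 1.065 in.
Since a = 1.065 ≤ h_f = 4 in, the stress block lies entirely in the flange; analyse as a rectangular beam of width b_f.
M_n = T(d − a/2) = 199.2 × (28.7 − 0.5325) = 5611.0 kip·in.
M_n = 5611.0/12 = 467.58 kip·ft.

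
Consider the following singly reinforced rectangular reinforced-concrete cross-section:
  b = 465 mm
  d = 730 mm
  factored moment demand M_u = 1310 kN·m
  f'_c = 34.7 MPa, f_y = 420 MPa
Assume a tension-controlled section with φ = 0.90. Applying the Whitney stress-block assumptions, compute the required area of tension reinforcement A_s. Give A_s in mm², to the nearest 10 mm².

M_n = M_u/φ = 1310/0.90 = 1455.56 kN·m.
With M_n = 0.85 f'_c a b (d − a/2), solve the quadratic for a:
a = d − √(d² − 2M_n/(0.85 f'_c b)) = 730 − √(730² − 2 × 1455.56×10⁶/(0.85 × 34.7 × 465)) = 163.75 mm.
A_s = 0.85 f'_c a b / f_y = 0.85 × 34.7 × 163.75 × 465 / 420 = 5347.3 mm².

A_s ≈ 5350 mm²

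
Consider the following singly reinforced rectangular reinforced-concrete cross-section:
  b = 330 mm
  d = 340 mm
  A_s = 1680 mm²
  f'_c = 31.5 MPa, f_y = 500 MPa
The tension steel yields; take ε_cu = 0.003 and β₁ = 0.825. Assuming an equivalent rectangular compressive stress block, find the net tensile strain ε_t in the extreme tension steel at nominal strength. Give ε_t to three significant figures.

ε_t ≈ 0.00585

a = A_s f_y/(0.85 f'_c b) = 95.07 mm.
β₁ = 0.825, so c = a/β₁ = 95.07/0.825 = 115.24 mm.
From the linear strain diagram with ε_cu = 0.003: ε_t = 0.003 (d − c)/c = 0.003 × (340 − 115.24)/115.24 = 0.00585.
Since ε_t ≥ 0.005, the section is tension-controlled.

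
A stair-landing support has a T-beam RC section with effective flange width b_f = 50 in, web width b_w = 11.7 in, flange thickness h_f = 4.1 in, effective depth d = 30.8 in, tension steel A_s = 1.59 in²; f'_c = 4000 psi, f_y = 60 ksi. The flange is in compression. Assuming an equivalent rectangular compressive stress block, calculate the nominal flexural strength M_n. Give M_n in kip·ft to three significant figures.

M_n ≈ 243 kip·ft

Tension: T = A_s f_y = 1.59 × 60 = 95.4 kips.
Try a within the flange: a = T/(0.85 f'_c b_f) = 95.4/(0.85 × 4 × 50) = 0.561 in.
Since a = 0.561 ≤ h_f = 4.1 in, the stress block lies entirely in the flange; analyse as a rectangular beam of width b_f.
M_n = T(d − a/2) = 95.4 × (30.8 − 0.2805) = 2911.6 kip·in.
M_n = 2911.6/12 = 242.63 kip·ft.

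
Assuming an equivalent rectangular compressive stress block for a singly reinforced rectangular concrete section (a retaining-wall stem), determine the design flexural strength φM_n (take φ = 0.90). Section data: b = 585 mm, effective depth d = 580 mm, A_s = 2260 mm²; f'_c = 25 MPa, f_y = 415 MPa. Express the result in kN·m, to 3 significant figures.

φM_n ≈ 458 kN·m

T = A_s f_y = 2260 × 415 = 937900 N = 937.9 kN.
From C = T: a = T/(0.85 f'_c b) = 937900/(0.85 × 25 × 585) = 75.45 mm.
M_n = T(d − a/2) = 937.9 kN × (580 − 37.725) mm = 508.60 kN·m.
φM_n = 0.90 × 508.60 = 457.74 kN·m.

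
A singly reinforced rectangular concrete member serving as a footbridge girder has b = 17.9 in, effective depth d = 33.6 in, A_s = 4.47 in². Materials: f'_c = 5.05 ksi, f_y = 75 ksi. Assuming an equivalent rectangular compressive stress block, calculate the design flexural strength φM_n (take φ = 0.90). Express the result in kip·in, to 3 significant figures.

φM_n ≈ 9480 kip·in

T = A_s f_y = 4.47 × 75 = 335.25 kips.
a = T/(0.85 f'_c b) = 335.25/(0.85 × 5.05 × 17.9) = 4.363 in.
M_n = T(d − a/2) = 335.25 × (33.6 − 2.1815) = 10533.1 kip·in.
φM_n = 0.90 × 10533.1 = 9479.8 kip·in.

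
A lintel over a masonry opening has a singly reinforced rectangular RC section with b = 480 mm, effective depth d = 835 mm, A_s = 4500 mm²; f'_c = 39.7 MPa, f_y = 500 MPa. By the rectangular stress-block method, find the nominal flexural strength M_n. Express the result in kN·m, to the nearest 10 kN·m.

T = A_s f_y = 4500 × 500 = 2250000 N = 2250 kN.
From C = T: a = T/(0.85 f'_c b) = 2250000/(0.85 × 39.7 × 480) = 138.91 mm.
M_n = T(d − a/2) = 2250 kN × (835 − 69.455) mm = 1722.48 kN·m.

M_n ≈ 1720 kN·m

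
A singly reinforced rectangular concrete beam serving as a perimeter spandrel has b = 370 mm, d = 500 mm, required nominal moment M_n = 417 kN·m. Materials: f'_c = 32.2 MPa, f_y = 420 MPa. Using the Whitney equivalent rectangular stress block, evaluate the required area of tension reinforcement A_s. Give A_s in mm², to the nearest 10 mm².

A_s ≈ 2180 mm²

With M_n = 0.85 f'_c a b (d − a/2), solve the quadratic for a:
a = d − √(d² − 2M_n/(0.85 f'_c b)) = 500 − √(500² − 2 × 417×10⁶/(0.85 × 32.2 × 370)) = 90.56 mm.
A_s = 0.85 f'_c a b / f_y = 0.85 × 32.2 × 90.56 × 370 / 420 = 2183.6 mm².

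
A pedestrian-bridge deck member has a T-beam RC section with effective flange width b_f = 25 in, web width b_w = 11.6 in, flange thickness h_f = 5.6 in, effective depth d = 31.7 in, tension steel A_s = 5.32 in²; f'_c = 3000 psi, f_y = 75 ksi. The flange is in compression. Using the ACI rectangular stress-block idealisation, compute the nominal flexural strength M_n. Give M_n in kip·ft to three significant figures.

Tension: T = A_s f_y = 5.32 × 75 = 399 kips.
Try a within the flange: a = T/(0.85 f'_c b_f) = 399/(0.85 × 3 × 25) = 6.259 in.
a = 6.259 > h_f = 5.6 in: the block extends into the web. Split into flange-overhang and web parts.
C_f = 0.85 f'_c (b_f − b_w) h_f = 0.85 × 3 × (25 − 11.6) × 5.6 = 191.4 kips.
Remaining web compression depth: a_w = (T − C_f)/(0.85 f'_c b_w) = (399 − 191.4)/(0.85 × 3 × 11.6) = 7.018 in.
M_n = C_f(d − h_f/2) + (T − C_f)(d − a_w/2) = 191.4 × (31.7 − 2.8) + 207.6 × (31.7 − 3.509) = 5531.5 + 5852.5 = 11384.0 kip·in.
M_n = 11384.0/12 = 948.67 kip·ft.

M_n ≈ 949 kip·ft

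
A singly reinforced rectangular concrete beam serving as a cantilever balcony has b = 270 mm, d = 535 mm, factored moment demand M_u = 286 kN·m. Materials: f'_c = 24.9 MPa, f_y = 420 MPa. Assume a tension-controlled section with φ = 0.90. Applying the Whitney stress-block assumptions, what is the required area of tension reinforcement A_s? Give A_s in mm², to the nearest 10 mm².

M_n = M_u/φ = 286/0.90 = 317.778 kN·m.
With M_n = 0.85 f'_c a b (d − a/2), solve the quadratic for a:
a = d − √(d² − 2M_n/(0.85 f'_c b)) = 535 − √(535² − 2 × 317.778×10⁶/(0.85 × 24.9 × 270)) = 116.66 mm.
A_s = 0.85 f'_c a b / f_y = 0.85 × 24.9 × 116.66 × 270 / 420 = 1587.3 mm².

A_s ≈ 1590 mm²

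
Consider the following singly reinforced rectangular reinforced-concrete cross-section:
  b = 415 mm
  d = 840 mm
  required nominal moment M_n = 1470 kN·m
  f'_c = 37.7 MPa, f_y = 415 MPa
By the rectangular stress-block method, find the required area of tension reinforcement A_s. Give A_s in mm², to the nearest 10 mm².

With M_n = 0.85 f'_c a b (d − a/2), solve the quadratic for a:
a = d − √(d² − 2M_n/(0.85 f'_c b)) = 840 − √(840² − 2 × 1470×10⁶/(0.85 × 37.7 × 415)) = 143.92 mm.
A_s = 0.85 f'_c a b / f_y = 0.85 × 37.7 × 143.92 × 415 / 415 = 4611.9 mm².

A_s ≈ 4610 mm²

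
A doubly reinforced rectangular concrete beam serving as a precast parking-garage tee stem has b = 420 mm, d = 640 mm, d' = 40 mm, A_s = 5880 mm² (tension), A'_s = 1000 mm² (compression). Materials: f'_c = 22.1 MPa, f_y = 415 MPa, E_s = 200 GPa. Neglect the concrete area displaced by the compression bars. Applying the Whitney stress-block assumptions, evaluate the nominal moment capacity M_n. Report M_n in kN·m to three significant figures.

M_n ≈ 1290 kN·m

Assume both tension and compression steel yield.
Net tension couple steel: A_s − A'_s = 4880 mm².
a = (A_s − A'_s) f_y / (0.85 f'_c b) = 2025200/(0.85 × 22.1 × 420) = 256.69 mm.
c = a/β₁ = 256.69/0.85 = 301.99 mm; ε'_s = 0.003(c − d')/c = 0.0026 ≥ f_y/E_s = 0.0021, so compression steel does yield.
M_n = (A_s − A'_s) f_y (d − a/2) + A'_s f_y (d − d') = [2025200 × (640 − 128.345) + 415000 × (640 − 40)] × 10⁻⁶ = 1036.20 + 249.00 = 1285.20 kN·m.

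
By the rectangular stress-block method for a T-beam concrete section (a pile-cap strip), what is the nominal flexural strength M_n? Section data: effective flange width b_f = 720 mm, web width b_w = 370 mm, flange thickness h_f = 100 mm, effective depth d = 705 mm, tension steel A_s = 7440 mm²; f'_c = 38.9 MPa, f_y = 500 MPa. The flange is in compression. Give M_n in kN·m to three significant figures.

Tension: T = A_s f_y = 7440 × 500 = 3720000 N.
Try a within the flange: a = T/(0.85 f'_c b_f) = 3720000/(0.85 × 38.9 × 720) = 156.26 mm.
a = 156.26 > h_f = 100 mm: the block extends into the web. Split into flange-overhang and web parts.
C_f = 0.85 f'_c (b_f − b_w) h_f = 0.85 × 38.9 × (720 − 370) × 100 = 1157275 N.
Remaining web compression depth: a_w = (T − C_f)/(0.85 f'_c b_w) = (3720000 − 1157275)/(0.85 × 38.9 × 370) = 209.47 mm.
M_n = C_f(d − h_f/2) + (T − C_f)(d − a_w/2) = 1157275 × (705 − 50) + 2562725 × (705 − 104.735) = 758.02 + 1538.31 = 2296.33 × 10⁶ N·mm.
M_n = 2296.33 kN·m.

M_n ≈ 2300 kN·m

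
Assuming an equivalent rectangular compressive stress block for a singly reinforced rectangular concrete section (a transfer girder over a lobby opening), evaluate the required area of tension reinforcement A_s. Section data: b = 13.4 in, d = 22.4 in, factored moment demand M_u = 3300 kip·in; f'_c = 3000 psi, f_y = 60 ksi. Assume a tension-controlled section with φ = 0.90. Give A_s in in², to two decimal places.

A_s ≈ 3.11 in²

M_n = M_u/φ = 3300/0.90 = 3666.67 kip·in.
From M_n = 0.85 f'_c a b (d − a/2):
a = d − √(d² − 2M_n/(0.85 f'_c b)) = 22.4 − √(22.4² − 2 × 3666.67/(0.85 × 3 × 13.4)) = 5.455 in.
A_s = 0.85 f'_c a b / f_y = 0.85 × 3 × 5.455 × 13.4 / 60 = 3.107 in².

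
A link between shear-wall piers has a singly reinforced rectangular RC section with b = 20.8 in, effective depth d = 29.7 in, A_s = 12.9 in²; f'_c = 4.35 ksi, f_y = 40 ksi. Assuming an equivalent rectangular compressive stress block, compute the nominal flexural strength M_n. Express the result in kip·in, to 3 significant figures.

M_n ≈ 13600 kip·in

T = A_s f_y = 12.9 × 40 = 516 kips.
a = T/(0.85 f'_c b) = 516/(0.85 × 4.35 × 20.8) = 6.709 in.
M_n = T(d − a/2) = 516 × (29.7 − 3.3545) = 13594.3 kip·in.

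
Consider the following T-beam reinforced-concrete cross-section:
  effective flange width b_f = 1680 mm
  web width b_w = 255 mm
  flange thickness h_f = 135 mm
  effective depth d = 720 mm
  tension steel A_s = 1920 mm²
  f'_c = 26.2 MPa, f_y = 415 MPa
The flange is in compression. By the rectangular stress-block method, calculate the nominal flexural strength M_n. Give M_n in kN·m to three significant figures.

M_n ≈ 565 kN·m

Tension: T = A_s f_y = 1920 × 415 = 796800 N.
Try a within the flange: a = T/(0.85 f'_c b_f) = 796800/(0.85 × 26.2 × 1680) = 21.30 mm.
Since a = 21.30 ≤ h_f = 135 mm, the stress block lies entirely in the flange; analyse as a rectangular beam of width b_f.
M_n = T(d − a/2) = 796800 × (720 − 10.65) = 565.21 × 10⁶ N·mm.
M_n = 565.21 kN·m.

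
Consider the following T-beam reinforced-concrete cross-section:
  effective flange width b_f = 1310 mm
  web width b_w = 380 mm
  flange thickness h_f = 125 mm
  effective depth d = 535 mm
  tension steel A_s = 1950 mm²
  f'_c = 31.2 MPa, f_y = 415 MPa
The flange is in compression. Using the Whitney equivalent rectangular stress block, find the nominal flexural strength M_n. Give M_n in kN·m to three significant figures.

Tension: T = A_s f_y = 1950 × 415 = 809250 N.
Try a within the flange: a = T/(0.85 f'_c b_f) = 809250/(0.85 × 31.2 × 1310) = 23.29 mm.
Since a = 23.29 ≤ h_f = 125 mm, the stress block lies entirely in the flange; analyse as a rectangular beam of width b_f.
M_n = T(d − a/2) = 809250 × (535 − 11.645) = 423.53 × 10⁶ N·mm.
M_n = 423.53 kN·m.

M_n ≈ 424 kN·m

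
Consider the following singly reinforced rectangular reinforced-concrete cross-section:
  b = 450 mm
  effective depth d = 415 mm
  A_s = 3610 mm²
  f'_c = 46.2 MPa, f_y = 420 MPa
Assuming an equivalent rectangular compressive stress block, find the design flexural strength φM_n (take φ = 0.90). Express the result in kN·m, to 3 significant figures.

φM_n ≈ 508 kN·m

T = A_s f_y = 3610 × 420 = 1516200 N = 1516.2 kN.
From C = T: a = T/(0.85 f'_c b) = 1516200/(0.85 × 46.2 × 450) = 85.80 mm.
M_n = T(d − a/2) = 1516.2 kN × (415 − 42.9) mm = 564.18 kN·m.
φM_n = 0.90 × 564.18 = 507.76 kN·m.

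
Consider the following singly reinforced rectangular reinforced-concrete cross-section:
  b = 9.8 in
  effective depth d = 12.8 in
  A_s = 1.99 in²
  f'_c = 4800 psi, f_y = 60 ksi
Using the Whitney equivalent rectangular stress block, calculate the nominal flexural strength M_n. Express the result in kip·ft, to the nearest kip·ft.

M_n ≈ 113 kip·ft

T = A_s f_y = 1.99 × 60 = 119.4 kips.
a = T/(0.85 f'_c b) = 119.4/(0.85 × 4.8 × 9.8) = 2.986 in.
M_n = T(d − a/2) = 119.4 × (12.8 − 1.493) = 1350.1 kip·in = 1350.1/12 = 112.51 kip·ft.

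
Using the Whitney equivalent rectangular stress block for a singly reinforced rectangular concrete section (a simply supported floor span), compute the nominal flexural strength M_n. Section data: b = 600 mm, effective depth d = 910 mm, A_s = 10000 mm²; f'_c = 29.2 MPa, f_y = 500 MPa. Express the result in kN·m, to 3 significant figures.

M_n ≈ 3710 kN·m

T = A_s f_y = 10000 × 500 = 5000000 N = 5000 kN.
From C = T: a = T/(0.85 f'_c b) = 5000000/(0.85 × 29.2 × 600) = 335.75 mm.
M_n = T(d − a/2) = 5000 kN × (910 − 167.875) mm = 3710.63 kN·m.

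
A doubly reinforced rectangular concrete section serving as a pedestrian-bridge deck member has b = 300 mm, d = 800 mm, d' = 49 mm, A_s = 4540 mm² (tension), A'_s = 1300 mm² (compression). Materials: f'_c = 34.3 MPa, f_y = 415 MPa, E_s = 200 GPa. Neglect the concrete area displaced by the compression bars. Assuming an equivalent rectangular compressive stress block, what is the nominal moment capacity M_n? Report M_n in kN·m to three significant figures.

Assume both tension and compression steel yield.
Net tension couple steel: A_s − A'_s = 3240 mm².
a = (A_s − A'_s) f_y / (0.85 f'_c b) = 1344600/(0.85 × 34.3 × 300) = 153.73 mm.
c = a/β₁ = 153.73/0.805 = 190.97 mm; ε'_s = 0.003(c − d')/c = 0.0022 ≥ f_y/E_s = 0.0021, so compression steel does yield.
M_n = (A_s − A'_s) f_y (d − a/2) + A'_s f_y (d − d') = [1344600 × (800 − 76.865) + 539500 × (800 − 49)] × 10⁻⁶ = 972.33 + 405.16 = 1377.49 kN·m.

M_n ≈ 1380 kN·m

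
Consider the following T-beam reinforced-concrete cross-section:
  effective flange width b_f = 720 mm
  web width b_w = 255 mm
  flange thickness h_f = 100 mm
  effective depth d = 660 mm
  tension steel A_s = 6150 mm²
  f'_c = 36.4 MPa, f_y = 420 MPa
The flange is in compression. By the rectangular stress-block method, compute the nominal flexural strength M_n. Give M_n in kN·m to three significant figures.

M_n ≈ 1550 kN·m

Tension: T = A_s f_y = 6150 × 420 = 2583000 N.
Try a within the flange: a = T/(0.85 f'_c b_f) = 2583000/(0.85 × 36.4 × 720) = 115.95 mm.
a = 115.95 > h_f = 100 mm: the block extends into the web. Split into flange-overhang and web parts.
C_f = 0.85 f'_c (b_f − b_w) h_f = 0.85 × 36.4 × (720 − 255) × 100 = 1438710 N.
Remaining web compression depth: a_w = (T − C_f)/(0.85 f'_c b_w) = (2583000 − 1438710)/(0.85 × 36.4 × 255) = 145.04 mm.
M_n = C_f(d − h_f/2) + (T − C_f)(d − a_w/2) = 1438710 × (660 − 50) + 1144290 × (660 − 72.52) = 877.61 + 672.25 = 1549.86 × 10⁶ N·mm.
M_n = 1549.86 kN·m.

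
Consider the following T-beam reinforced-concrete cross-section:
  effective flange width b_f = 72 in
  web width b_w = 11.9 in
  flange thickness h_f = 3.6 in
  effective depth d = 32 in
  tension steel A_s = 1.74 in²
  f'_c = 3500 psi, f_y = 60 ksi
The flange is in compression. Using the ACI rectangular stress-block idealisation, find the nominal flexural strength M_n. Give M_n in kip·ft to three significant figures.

M_n ≈ 276 kip·ft

Tension: T = A_s f_y = 1.74 × 60 = 104.4 kips.
Try a within the flange: a = T/(0.85 f'_c b_f) = 104.4/(0.85 × 3.5 × 72) = 0.487 in.
Since a = 0.487 ≤ h_f = 3.6 in, the stress block lies entirely in the flange; analyse as a rectangular beam of width b_f.
M_n = T(d − a/2) = 104.4 × (32 − 0.2435) = 3315.4 kip·in.
M_n = 3315.4/12 = 276.28 kip·ft.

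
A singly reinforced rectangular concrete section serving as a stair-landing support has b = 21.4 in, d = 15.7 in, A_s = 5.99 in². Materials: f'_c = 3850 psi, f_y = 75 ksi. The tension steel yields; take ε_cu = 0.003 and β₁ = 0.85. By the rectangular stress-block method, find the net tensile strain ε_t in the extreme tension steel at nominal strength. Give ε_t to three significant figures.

ε_t ≈ 0.00324

a = A_s f_y/(0.85 f'_c b) = 6.415 in.
β₁ = 0.85, so c = a/β₁ = 6.415/0.85 = 7.547 in.
From the linear strain diagram with ε_cu = 0.003: ε_t = 0.003 (d − c)/c = 0.003 × (15.7 − 7.547)/7.547 = 0.00324.
ε_t < 0.004 — the section is over-reinforced for flexure under ACI limits.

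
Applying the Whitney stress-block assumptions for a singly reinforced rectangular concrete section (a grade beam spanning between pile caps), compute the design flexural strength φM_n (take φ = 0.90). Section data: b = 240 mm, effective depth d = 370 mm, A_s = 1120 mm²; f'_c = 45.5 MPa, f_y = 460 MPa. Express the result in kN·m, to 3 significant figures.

T = A_s f_y = 1120 × 460 = 515200 N = 515.2 kN.
From C = T: a = T/(0.85 f'_c b) = 515200/(0.85 × 45.5 × 240) = 55.51 mm.
M_n = T(d − a/2) = 515.2 kN × (370 − 27.755) mm = 176.32 kN·m.
φM_n = 0.90 × 176.32 = 158.69 kN·m.

φM_n ≈ 159 kN·m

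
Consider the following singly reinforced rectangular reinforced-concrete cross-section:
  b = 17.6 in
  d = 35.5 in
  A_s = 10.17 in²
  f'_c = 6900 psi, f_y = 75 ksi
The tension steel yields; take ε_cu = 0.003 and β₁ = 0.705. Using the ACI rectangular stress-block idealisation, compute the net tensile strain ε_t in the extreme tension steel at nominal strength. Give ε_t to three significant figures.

a = A_s f_y/(0.85 f'_c b) = 7.389 in.
β₁ = 0.705, so c = a/β₁ = 7.389/0.705 = 10.481 in.
From the linear strain diagram with ε_cu = 0.003: ε_t = 0.003 (d − c)/c = 0.003 × (35.5 − 10.481)/10.481 = 0.00716.
Since ε_t ≥ 0.005, the section is tension-controlled.

ε_t ≈ 0.00716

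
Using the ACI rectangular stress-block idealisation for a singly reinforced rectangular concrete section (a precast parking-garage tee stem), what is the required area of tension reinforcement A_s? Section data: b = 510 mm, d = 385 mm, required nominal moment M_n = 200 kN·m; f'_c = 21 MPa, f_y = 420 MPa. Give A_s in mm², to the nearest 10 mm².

With M_n = 0.85 f'_c a b (d − a/2), solve the quadratic for a:
a = d − √(d² − 2M_n/(0.85 f'_c b)) = 385 − √(385² − 2 × 200×10⁶/(0.85 × 21 × 510)) = 62.07 mm.
A_s = 0.85 f'_c a b / f_y = 0.85 × 21 × 62.07 × 510 / 420 = 1345.4 mm².

A_s ≈ 1350 mm²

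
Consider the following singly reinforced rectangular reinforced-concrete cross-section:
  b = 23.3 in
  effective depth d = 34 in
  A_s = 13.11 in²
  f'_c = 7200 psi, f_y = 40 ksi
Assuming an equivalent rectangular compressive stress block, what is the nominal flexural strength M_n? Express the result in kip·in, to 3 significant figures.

M_n ≈ 16900 kip·in

T = A_s f_y = 13.11 × 40 = 524.4 kips.
a = T/(0.85 f'_c b) = 524.4/(0.85 × 7.2 × 23.3) = 3.678 in.
M_n = T(d − a/2) = 524.4 × (34 − 1.839) = 16865.2 kip·in.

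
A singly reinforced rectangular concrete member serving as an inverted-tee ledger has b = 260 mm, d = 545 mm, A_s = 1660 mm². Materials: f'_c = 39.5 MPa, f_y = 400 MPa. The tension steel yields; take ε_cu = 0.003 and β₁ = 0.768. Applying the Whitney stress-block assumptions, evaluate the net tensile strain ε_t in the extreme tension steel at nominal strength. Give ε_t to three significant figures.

a = A_s f_y/(0.85 f'_c b) = 76.06 mm.
β₁ = 0.768, so c = a/β₁ = 76.06/0.768 = 99.04 mm.
From the linear strain diagram with ε_cu = 0.003: ε_t = 0.003 (d − c)/c = 0.003 × (545 − 99.04)/99.04 = 0.0135.
Since ε_t ≥ 0.005, the section is tension-controlled.

ε_t ≈ 0.0135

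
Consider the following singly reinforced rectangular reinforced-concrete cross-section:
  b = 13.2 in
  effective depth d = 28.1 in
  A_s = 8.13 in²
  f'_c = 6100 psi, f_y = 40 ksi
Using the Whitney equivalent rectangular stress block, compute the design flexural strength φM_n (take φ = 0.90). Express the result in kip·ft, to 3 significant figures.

φM_n ≈ 627 kip·ft

T = A_s f_y = 8.13 × 40 = 325.2 kips.
a = T/(0.85 f'_c b) = 325.2/(0.85 × 6.1 × 13.2) = 4.751 in.
M_n = T(d − a/2) = 325.2 × (28.1 − 2.3755) = 8365.6 kip·in = 8365.6/12 = 697.13 kip·ft.
φM_n = 0.90 × 697.13 = 627.42 kip·ft.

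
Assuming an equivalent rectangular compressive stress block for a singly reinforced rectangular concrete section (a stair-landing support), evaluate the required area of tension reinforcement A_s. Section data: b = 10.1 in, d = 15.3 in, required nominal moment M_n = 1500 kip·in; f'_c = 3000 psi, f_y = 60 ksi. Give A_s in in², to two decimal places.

From M_n = 0.85 f'_c a b (d − a/2):
a = d − √(d² − 2M_n/(0.85 f'_c b)) = 15.3 − √(15.3² − 2 × 1500/(0.85 × 3 × 10.1)) = 4.455 in.
A_s = 0.85 f'_c a b / f_y = 0.85 × 3 × 4.455 × 10.1 / 60 = 1.912 in².

A_s ≈ 1.91 in²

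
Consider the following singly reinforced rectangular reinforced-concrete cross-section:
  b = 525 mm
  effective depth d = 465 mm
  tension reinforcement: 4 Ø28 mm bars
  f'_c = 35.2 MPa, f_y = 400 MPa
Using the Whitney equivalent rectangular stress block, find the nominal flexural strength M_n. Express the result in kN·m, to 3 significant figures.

M_n ≈ 427 kN·m

A_s = 4 × 616 = 2464 mm².
T = A_s f_y = 2464 × 400 = 985600 N = 985.6 kN.
From C = T: a = T/(0.85 f'_c b) = 985600/(0.85 × 35.2 × 525) = 62.75 mm.
M_n = T(d − a/2) = 985.6 kN × (465 − 31.375) mm = 427.38 kN·m.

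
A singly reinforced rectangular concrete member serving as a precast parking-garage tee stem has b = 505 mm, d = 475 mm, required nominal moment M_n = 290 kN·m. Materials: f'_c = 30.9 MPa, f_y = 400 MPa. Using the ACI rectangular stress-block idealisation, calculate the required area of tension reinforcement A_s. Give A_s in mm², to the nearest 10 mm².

A_s ≈ 1610 mm²

With M_n = 0.85 f'_c a b (d − a/2), solve the quadratic for a:
a = d − √(d² − 2M_n/(0.85 f'_c b)) = 475 − √(475² − 2 × 290×10⁶/(0.85 × 30.9 × 505)) = 48.51 mm.
A_s = 0.85 f'_c a b / f_y = 0.85 × 30.9 × 48.51 × 505 / 400 = 1608.6 mm².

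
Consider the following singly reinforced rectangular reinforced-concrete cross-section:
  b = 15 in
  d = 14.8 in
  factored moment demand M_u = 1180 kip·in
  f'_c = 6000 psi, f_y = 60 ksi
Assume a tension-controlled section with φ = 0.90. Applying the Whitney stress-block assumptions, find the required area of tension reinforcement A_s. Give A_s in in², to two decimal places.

A_s ≈ 1.54 in²

M_n = M_u/φ = 1180/0.90 = 1311.11 kip·in.
From M_n = 0.85 f'_c a b (d − a/2):
a = d − √(d² − 2M_n/(0.85 f'_c b)) = 14.8 − √(14.8² − 2 × 1311.11/(0.85 × 6 × 15)) = 1.207 in.
A_s = 0.85 f'_c a b / f_y = 0.85 × 6 × 1.207 × 15 / 60 = 1.539 in².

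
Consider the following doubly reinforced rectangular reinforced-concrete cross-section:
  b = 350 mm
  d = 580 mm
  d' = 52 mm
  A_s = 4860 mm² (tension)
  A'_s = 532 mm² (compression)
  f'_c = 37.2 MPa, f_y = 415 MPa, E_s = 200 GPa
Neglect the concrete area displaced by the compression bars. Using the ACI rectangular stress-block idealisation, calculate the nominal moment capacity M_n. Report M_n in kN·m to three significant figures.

M_n ≈ 1010 kN·m

Assume both tension and compression steel yield.
Net tension couple steel: A_s − A'_s = 4328 mm².
a = (A_s − A'_s) f_y / (0.85 f'_c b) = 1796120/(0.85 × 37.2 × 350) = 162.30 mm.
c = a/β₁ = 162.30/0.784 = 207.02 mm; ε'_s = 0.003(c − d')/c = 0.0022 ≥ f_y/E_s = 0.0021, so compression steel does yield.
M_n = (A_s − A'_s) f_y (d − a/2) + A'_s f_y (d − d') = [1796120 × (580 − 81.15) + 220780 × (580 − 52)] × 10⁻⁶ = 895.99 + 116.57 = 1012.56 kN·m.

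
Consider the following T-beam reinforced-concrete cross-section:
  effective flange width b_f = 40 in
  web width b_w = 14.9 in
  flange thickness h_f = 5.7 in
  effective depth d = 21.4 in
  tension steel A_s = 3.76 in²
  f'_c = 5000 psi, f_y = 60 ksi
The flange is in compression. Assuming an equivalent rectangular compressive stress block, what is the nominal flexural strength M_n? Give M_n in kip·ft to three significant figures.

Tension: T = A_s f_y = 3.76 × 60 = 225.6 kips.
Try a within the flange: a = T/(0.85 f'_c b_f) = 225.6/(0.85 × 5 × 40) = 1.327 in.
Since a = 1.327 ≤ h_f = 5.7 in, the stress block lies entirely in the flange; analyse as a rectangular beam of width b_f.
M_n = T(d − a/2) = 225.6 × (21.4 − 0.6635) = 4678.2 kip·in.
M_n = 4678.2/12 = 389.85 kip·ft.

M_n ≈ 390 kip·ft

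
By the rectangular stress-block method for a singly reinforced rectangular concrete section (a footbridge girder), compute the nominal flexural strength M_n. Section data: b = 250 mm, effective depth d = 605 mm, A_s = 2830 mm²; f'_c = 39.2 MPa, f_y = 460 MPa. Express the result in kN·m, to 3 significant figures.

T = A_s f_y = 2830 × 460 = 1301800 N = 1301.8 kN.
From C = T: a = T/(0.85 f'_c b) = 1301800/(0.85 × 39.2 × 250) = 156.28 mm.
M_n = T(d − a/2) = 1301.8 kN × (605 − 78.14) mm = 685.87 kN·m.

M_n ≈ 686 kN·m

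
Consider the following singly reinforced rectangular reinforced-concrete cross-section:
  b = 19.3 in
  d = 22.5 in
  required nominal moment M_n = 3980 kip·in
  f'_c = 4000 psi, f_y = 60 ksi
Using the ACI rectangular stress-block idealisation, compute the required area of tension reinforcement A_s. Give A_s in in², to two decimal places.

From M_n = 0.85 f'_c a b (d − a/2):
a = d − √(d² − 2M_n/(0.85 f'_c b)) = 22.5 − √(22.5² − 2 × 3980/(0.85 × 4 × 19.3)) = 2.880 in.
A_s = 0.85 f'_c a b / f_y = 0.85 × 4 × 2.880 × 19.3 / 60 = 3.150 in².

A_s ≈ 3.15 in²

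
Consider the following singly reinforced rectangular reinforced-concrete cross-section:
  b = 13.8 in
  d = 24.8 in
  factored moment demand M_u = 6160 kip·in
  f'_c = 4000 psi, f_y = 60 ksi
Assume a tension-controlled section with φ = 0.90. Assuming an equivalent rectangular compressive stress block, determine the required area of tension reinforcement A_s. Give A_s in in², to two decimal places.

A_s ≈ 5.33 in²

M_n = M_u/φ = 6160/0.90 = 6844.44 kip·in.
From M_n = 0.85 f'_c a b (d − a/2):
a = d − √(d² − 2M_n/(0.85 f'_c b)) = 24.8 − √(24.8² − 2 × 6844.44/(0.85 × 4 × 13.8)) = 6.820 in.
A_s = 0.85 f'_c a b / f_y = 0.85 × 4 × 6.820 × 13.8 / 60 = 5.333 in².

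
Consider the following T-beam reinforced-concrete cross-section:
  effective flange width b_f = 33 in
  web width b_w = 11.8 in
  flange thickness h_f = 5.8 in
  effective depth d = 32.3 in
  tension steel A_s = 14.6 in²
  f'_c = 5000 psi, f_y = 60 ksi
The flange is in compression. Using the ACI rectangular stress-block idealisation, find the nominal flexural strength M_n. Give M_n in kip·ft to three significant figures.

M_n ≈ 2130 kip·ft

Tension: T = A_s f_y = 14.6 × 60 = 876 kips.
Try a within the flange: a = T/(0.85 f'_c b_f) = 876/(0.85 × 5 × 33) = 6.246 in.
a = 6.246 > h_f = 5.8 in: the block extends into the web. Split into flange-overhang and web parts.
C_f = 0.85 f'_c (b_f − b_w) h_f = 0.85 × 5 × (33 − 11.8) × 5.8 = 522.6 kips.
Remaining web compression depth: a_w = (T − C_f)/(0.85 f'_c b_w) = (876 − 522.6)/(0.85 × 5 × 11.8) = 7.047 in.
M_n = C_f(d − h_f/2) + (T − C_f)(d − a_w/2) = 522.6 × (32.3 − 2.9) + 353.4 × (32.3 − 3.5235) = 15364.4 + 10169.6 = 25534.0 kip·in.
M_n = 25534.0/12 = 2127.83 kip·ft.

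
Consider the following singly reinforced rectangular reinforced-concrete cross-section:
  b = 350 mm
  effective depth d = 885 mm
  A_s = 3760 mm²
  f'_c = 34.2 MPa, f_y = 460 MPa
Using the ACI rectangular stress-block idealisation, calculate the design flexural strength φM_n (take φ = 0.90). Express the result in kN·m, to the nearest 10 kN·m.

T = A_s f_y = 3760 × 460 = 1729600 N = 1729.6 kN.
From C = T: a = T/(0.85 f'_c b) = 1729600/(0.85 × 34.2 × 350) = 169.99 mm.
M_n = T(d − a/2) = 1729.6 kN × (885 − 84.995) mm = 1383.69 kN·m.
φM_n = 0.90 × 1383.69 = 1245.32 kN·m.

φM_n ≈ 1250 kN·m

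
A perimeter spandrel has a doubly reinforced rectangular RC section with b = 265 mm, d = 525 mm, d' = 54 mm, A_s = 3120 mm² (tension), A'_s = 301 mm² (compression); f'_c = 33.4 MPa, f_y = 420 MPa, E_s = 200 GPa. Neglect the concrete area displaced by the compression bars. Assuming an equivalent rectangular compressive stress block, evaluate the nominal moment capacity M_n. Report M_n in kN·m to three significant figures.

Assume both tension and compression steel yield.
Net tension couple steel: A_s − A'_s = 2819 mm².
a = (A_s − A'_s) f_y / (0.85 f'_c b) = 1183980/(0.85 × 33.4 × 265) = 157.37 mm.
c = a/β₁ = 157.37/0.811 = 194.04 mm; ε'_s = 0.003(c − d')/c = 0.0022 ≥ f_y/E_s = 0.0021, so compression steel does yield.
M_n = (A_s − A'_s) f_y (d − a/2) + A'_s f_y (d − d') = [1183980 × (525 − 78.685) + 126420 × (525 − 54)] × 10⁻⁶ = 528.43 + 59.54 = 587.97 kN·m.

M_n ≈ 588 kN·m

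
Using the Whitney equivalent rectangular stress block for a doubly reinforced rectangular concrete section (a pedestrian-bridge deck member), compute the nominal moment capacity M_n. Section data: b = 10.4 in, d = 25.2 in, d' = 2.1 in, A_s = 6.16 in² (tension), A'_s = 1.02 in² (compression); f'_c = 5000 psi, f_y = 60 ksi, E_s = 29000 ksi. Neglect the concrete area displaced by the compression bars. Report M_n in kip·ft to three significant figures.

Assume both steels yield.
a = (A_s − A'_s) f_y/(0.85 f'_c b) = (6.16 − 1.02) × 60/(0.85 × 5 × 10.4) = 6.977 in.
c = a/β₁ = 6.977/0.8 = 8.721 in; ε'_s = 0.003(c − d')/c = 0.0023 ≥ ε_y = 0.0021, so the compression steel yields.
M_n = (A_s − A'_s) f_y (d − a/2) + A'_s f_y (d − d') = 308.4 × (25.2 − 3.4885) + 61.2 × (25.2 − 2.1) = 6695.8 + 1413.7 = 8109.5 kip·in = 8109.5/12 = 675.79 kip·ft.

M_n ≈ 676 kip·ft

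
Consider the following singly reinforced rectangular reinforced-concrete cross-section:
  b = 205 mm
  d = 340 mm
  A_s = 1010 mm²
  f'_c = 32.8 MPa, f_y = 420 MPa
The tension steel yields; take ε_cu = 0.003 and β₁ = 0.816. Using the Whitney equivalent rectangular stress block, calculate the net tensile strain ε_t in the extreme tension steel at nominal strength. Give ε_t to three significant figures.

ε_t ≈ 0.00821

a = A_s f_y/(0.85 f'_c b) = 74.22 mm.
β₁ = 0.816, so c = a/β₁ = 74.22/0.816 = 90.96 mm.
From the linear strain diagram with ε_cu = 0.003: ε_t = 0.003 (d − c)/c = 0.003 × (340 − 90.96)/90.96 = 0.00821.
Since ε_t ≥ 0.005, the section is tension-controlled.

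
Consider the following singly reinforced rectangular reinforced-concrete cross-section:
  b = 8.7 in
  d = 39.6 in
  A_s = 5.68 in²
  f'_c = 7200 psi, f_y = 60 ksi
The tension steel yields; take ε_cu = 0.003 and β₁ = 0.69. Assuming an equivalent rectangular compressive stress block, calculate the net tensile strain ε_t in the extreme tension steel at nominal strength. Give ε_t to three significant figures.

ε_t ≈ 0.00981

a = A_s f_y/(0.85 f'_c b) = 6.401 in.
β₁ = 0.69, so c = a/β₁ = 6.401/0.69 = 9.277 in.
From the linear strain diagram with ε_cu = 0.003: ε_t = 0.003 (d − c)/c = 0.003 × (39.6 − 9.277)/9.277 = 0.00981.
Since ε_t ≥ 0.005, the section is tension-controlled.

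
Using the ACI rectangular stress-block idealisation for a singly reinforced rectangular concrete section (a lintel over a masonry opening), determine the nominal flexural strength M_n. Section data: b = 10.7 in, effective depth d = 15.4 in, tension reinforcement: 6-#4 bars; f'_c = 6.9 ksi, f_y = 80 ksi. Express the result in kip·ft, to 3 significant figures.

M_n ≈ 117 kip·ft

A_s = 6 × 0.2 = 1.2 in².
T = A_s f_y = 1.2 × 80 = 96 kips.
a = T/(0.85 f'_c b) = 96/(0.85 × 6.9 × 10.7) = 1.530 in.
M_n = T(d − a/2) = 96 × (15.4 − 0.765) = 1405.0 kip·in = 1405.0/12 = 117.08 kip·ft.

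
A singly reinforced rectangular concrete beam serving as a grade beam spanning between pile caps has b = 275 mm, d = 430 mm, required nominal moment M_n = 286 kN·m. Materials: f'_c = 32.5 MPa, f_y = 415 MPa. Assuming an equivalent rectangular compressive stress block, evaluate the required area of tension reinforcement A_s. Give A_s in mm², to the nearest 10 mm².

A_s ≈ 1810 mm²

With M_n = 0.85 f'_c a b (d − a/2), solve the quadratic for a:
a = d − √(d² − 2M_n/(0.85 f'_c b)) = 430 − √(430² − 2 × 286×10⁶/(0.85 × 32.5 × 275)) = 98.93 mm.
A_s = 0.85 f'_c a b / f_y = 0.85 × 32.5 × 98.93 × 275 / 415 = 1811.0 mm².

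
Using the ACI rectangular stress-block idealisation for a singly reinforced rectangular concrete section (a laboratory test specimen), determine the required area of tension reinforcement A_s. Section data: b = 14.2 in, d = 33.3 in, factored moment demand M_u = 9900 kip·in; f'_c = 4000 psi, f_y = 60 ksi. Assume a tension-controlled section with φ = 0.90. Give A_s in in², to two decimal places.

M_n = M_u/φ = 9900/0.90 = 11000 kip·in.
From M_n = 0.85 f'_c a b (d − a/2):
a = d − √(d² − 2M_n/(0.85 f'_c b)) = 33.3 − √(33.3² − 2 × 11000/(0.85 × 4 × 14.2)) = 7.742 in.
A_s = 0.85 f'_c a b / f_y = 0.85 × 4 × 7.742 × 14.2 / 60 = 6.230 in².

A_s ≈ 6.23 in²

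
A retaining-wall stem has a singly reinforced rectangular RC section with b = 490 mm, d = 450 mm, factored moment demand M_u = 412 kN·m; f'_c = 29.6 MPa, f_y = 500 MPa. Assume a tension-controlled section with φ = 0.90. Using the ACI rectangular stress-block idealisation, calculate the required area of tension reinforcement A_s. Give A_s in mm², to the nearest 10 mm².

M_n = M_u/φ = 412/0.90 = 457.778 kN·m.
With M_n = 0.85 f'_c a b (d − a/2), solve the quadratic for a:
a = d − √(d² − 2M_n/(0.85 f'_c b)) = 450 − √(450² − 2 × 457.778×10⁶/(0.85 × 29.6 × 490)) = 91.90 mm.
A_s = 0.85 f'_c a b / f_y = 0.85 × 29.6 × 91.90 × 490 / 500 = 2266.0 mm².

A_s ≈ 2270 mm²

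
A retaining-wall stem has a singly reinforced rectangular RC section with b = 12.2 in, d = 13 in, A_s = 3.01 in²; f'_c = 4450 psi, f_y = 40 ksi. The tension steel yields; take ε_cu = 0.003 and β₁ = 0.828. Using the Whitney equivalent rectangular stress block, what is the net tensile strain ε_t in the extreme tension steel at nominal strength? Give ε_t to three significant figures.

ε_t ≈ 0.00938

a = A_s f_y/(0.85 f'_c b) = 2.609 in.
β₁ = 0.828, so c = a/β₁ = 2.609/0.828 = 3.151 in.
From the linear strain diagram with ε_cu = 0.003: ε_t = 0.003 (d − c)/c = 0.003 × (13 − 3.151)/3.151 = 0.00938.
Since ε_t ≥ 0.005, the section is tension-controlled.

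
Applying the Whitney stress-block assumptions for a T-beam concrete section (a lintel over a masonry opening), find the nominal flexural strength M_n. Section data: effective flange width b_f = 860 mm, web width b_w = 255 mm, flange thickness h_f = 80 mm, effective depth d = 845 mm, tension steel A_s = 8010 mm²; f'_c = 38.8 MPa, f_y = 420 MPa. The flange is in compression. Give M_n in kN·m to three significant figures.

Tension: T = A_s f_y = 8010 × 420 = 3364200 N.
Try a within the flange: a = T/(0.85 f'_c b_f) = 3364200/(0.85 × 38.8 × 860) = 118.61 mm.
a = 118.61 > h_f = 80 mm: the block extends into the web. Split into flange-overhang and web parts.
C_f = 0.85 f'_c (b_f − b_w) h_f = 0.85 × 38.8 × (860 − 255) × 80 = 1596232 N.
Remaining web compression depth: a_w = (T − C_f)/(0.85 f'_c b_w) = (3364200 − 1596232)/(0.85 × 38.8 × 255) = 210.22 mm.
M_n = C_f(d − h_f/2) + (T − C_f)(d − a_w/2) = 1596232 × (845 − 40) + 1767968 × (845 − 105.11) = 1284.97 + 1308.10 = 2593.07 × 10⁶ N·mm.
M_n = 2593.07 kN·m.

M_n ≈ 2590 kN·m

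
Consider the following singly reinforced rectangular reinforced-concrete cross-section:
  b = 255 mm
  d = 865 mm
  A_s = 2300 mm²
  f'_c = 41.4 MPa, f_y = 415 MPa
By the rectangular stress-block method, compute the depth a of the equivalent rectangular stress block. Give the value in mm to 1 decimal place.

a ≈ 106.4 mm

T = A_s f_y = 2300 × 415 = 954500 N = 954.5 kN.
Setting C = 0.85 f'_c a b equal to T: a = 954500/(0.85 × 41.4 × 255) = 106.4 mm.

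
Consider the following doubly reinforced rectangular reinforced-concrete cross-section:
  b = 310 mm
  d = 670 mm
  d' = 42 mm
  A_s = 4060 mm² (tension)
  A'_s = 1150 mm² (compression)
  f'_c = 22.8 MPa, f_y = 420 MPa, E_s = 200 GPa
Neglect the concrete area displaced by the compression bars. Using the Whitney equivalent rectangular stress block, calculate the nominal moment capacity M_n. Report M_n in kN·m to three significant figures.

Assume both tension and compression steel yield.
Net tension couple steel: A_s − A'_s = 2910 mm².
a = (A_s − A'_s) f_y / (0.85 f'_c b) = 1222200/(0.85 × 22.8 × 310) = 203.44 mm.
c = a/β₁ = 203.44/0.85 = 239.34 mm; ε'_s = 0.003(c − d')/c = 0.0025 ≥ f_y/E_s = 0.0021, so compression steel does yield.
M_n = (A_s − A'_s) f_y (d − a/2) + A'_s f_y (d − d') = [1222200 × (670 − 101.72) + 483000 × (670 − 42)] × 10⁻⁶ = 694.55 + 303.32 = 997.87 kN·m.

M_n ≈ 998 kN·m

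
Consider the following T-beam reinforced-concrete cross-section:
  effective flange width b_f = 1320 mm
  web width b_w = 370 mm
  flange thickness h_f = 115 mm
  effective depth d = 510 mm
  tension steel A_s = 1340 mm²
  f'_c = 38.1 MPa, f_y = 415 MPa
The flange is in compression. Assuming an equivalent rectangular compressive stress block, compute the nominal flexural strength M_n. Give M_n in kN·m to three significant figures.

M_n ≈ 280 kN·m

Tension: T = A_s f_y = 1340 × 415 = 556100 N.
Try a within the flange: a = T/(0.85 f'_c b_f) = 556100/(0.85 × 38.1 × 1320) = 13.01 mm.
Since a = 13.01 ≤ h_f = 115 mm, the stress block lies entirely in the flange; analyse as a rectangular beam of width b_f.
M_n = T(d − a/2) = 556100 × (510 − 6.505) = 279.99 × 10⁶ N·mm.
M_n = 279.99 kN·m.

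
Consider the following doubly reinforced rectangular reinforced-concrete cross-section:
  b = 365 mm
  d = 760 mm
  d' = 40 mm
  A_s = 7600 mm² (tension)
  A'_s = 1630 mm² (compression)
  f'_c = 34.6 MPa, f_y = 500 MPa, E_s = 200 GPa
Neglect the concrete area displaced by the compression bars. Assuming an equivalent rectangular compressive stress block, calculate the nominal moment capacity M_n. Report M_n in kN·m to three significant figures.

M_n ≈ 2440 kN·m

Assume both tension and compression steel yield.
Net tension couple steel: A_s − A'_s = 5970 mm².
a = (A_s − A'_s) f_y / (0.85 f'_c b) = 2985000/(0.85 × 34.6 × 365) = 278.07 mm.
c = a/β₁ = 278.07/0.803 = 346.29 mm; ε'_s = 0.003(c − d')/c = 0.0027 ≥ f_y/E_s = 0.0025, so compression steel does yield.
M_n = (A_s − A'_s) f_y (d − a/2) + A'_s f_y (d − d') = [2985000 × (760 − 139.035) + 815000 × (760 − 40)] × 10⁻⁶ = 1853.58 + 586.80 = 2440.38 kN·m.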